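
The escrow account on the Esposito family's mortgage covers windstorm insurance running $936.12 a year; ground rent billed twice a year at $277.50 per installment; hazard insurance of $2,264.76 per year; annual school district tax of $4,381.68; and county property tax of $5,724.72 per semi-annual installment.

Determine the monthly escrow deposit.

$1,632.25

Windstorm insurance — $936.12
Ground rent — $277.50 × 2 = $555.00
Hazard insurance — $2,264.76
School district tax — $4,381.68
County property tax — $5,724.72 × 2 = $11,449.44
Combined annual = $19,587.00
Monthly = $19,587.00 ÷ 12 = $1,632.25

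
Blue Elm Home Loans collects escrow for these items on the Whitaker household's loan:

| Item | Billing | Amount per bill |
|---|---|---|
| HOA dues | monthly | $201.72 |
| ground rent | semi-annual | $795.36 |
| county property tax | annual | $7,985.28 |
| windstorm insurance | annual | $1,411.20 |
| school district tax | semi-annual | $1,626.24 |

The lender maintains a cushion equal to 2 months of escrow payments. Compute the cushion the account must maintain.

$2,776.72

HOA dues: $201.72 × 12 = $2,420.64/yr
Ground rent: $795.36 × 2 = $1,590.72/yr
County property tax: $7,985.28/yr
Windstorm insurance: $1,411.20/yr
School district tax: $1,626.24 × 2 = $3,252.48/yr
Total annual escrow = $16,660.32
Monthly = $16,660.32 / 12 = $1,388.36
Required cushion = 2 × $1,388.36 = $2,776.72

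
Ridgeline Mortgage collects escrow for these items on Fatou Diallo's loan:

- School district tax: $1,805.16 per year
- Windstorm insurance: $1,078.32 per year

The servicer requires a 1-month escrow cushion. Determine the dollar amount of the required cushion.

$240.29

School district tax — $1,805.16 per year
Windstorm insurance — $1,078.32 per year
Combined annual = $2,883.48
Monthly escrow = $2,883.48 ÷ 12 = $240.29
Reserve = 1 × $240.29 = $240.29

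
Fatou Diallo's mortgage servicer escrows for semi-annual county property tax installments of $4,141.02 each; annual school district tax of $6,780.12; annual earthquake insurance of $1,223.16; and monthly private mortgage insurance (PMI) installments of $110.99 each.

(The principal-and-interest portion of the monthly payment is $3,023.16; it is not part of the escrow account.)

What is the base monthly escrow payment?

$1,468.10

County property tax: $4,141.02 × 2 = $8,282.04/yr
School district tax: $6,780.12/yr
Earthquake insurance: $1,223.16/yr
Private mortgage insurance (PMI): $110.99 × 12 = $1,331.88/yr
Total per year = $8,282.04 + $6,780.12 + $1,223.16 + $1,331.88 = $17,617.20
Per month = $17,617.20 / 12 = $1,468.10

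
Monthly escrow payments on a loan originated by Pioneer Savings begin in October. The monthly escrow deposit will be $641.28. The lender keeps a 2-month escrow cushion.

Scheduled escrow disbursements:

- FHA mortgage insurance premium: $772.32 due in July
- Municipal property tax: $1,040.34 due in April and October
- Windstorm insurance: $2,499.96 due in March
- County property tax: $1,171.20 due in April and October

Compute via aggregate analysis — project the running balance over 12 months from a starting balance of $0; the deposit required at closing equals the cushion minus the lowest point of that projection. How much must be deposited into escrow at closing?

$3,716.64

Cushion = 2 × $641.28 = $1,282.56
Trial balance (start $0, +$641.28 each month, − disbursements):
  Oct: +$641.28 − $2,211.54 → -$1,570.26
  Nov: +$641.28 → -$928.98
  Dec: +$641.28 → -$287.70
  Jan: +$641.28 → $353.58
  Feb: +$641.28 → $994.86
  Mar: +$641.28 − $2,499.96 → -$863.82
  Apr: +$641.28 − $2,211.54 → -$2,434.08
  May: +$641.28 → -$1,792.80
  Jun: +$641.28 → -$1,151.52
  Jul: +$641.28 − $772.32 → -$1,282.56
  Aug: +$641.28 → -$641.28
  Sep: +$641.28 → $0.00
Lowest trial balance = -$2,434.08 (Apr)
Initial deposit = cushion − low point = $1,282.56 − (-$2,434.08) = $3,716.64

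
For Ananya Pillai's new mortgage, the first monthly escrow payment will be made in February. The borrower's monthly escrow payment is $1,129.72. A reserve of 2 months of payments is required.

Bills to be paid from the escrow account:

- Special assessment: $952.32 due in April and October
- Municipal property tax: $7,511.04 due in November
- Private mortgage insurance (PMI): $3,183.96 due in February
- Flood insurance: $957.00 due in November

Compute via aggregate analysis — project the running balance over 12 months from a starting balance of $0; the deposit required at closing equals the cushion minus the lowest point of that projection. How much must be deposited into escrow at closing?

$4,518.88

Cushion = 2 × $1,129.72 = $2,259.44
Trial balance (start $0, +$1,129.72 each month, − disbursements):
  Feb: +$1,129.72 − $3,183.96 → -$2,054.24
  Mar: +$1,129.72 → -$924.52
  Apr: +$1,129.72 − $952.32 → -$747.12
  May: +$1,129.72 → $382.60
  Jun: +$1,129.72 → $1,512.32
  Jul: +$1,129.72 → $2,642.04
  Aug: +$1,129.72 → $3,771.76
  Sep: +$1,129.72 → $4,901.48
  Oct: +$1,129.72 − $952.32 → $5,078.88
  Nov: +$1,129.72 − $8,468.04 → -$2,259.44
  Dec: +$1,129.72 → -$1,129.72
  Jan: +$1,129.72 → $0.00
Lowest trial balance = -$2,259.44 (Nov)
Initial deposit = cushion − low point = $2,259.44 − (-$2,259.44) = $4,518.88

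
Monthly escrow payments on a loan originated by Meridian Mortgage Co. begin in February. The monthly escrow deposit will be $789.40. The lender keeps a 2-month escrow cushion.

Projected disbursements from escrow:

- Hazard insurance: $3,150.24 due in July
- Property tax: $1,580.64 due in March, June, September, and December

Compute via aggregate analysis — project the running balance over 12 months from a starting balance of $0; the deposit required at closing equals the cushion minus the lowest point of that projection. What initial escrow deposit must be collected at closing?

$3,155.76

Cushion = 2 × $789.40 = $1,578.80
Trial balance (start $0, +$789.40 each month, − disbursements):
  Feb: +$789.40 → $789.40
  Mar: +$789.40 − $1,580.64 → -$1.84
  Apr: +$789.40 → $787.56
  May: +$789.40 → $1,576.96
  Jun: +$789.40 − $1,580.64 → $785.72
  Jul: +$789.40 − $3,150.24 → -$1,575.12
  Aug: +$789.40 → -$785.72
  Sep: +$789.40 − $1,580.64 → -$1,576.96
  Oct: +$789.40 → -$787.56
  Nov: +$789.40 → $1.84
  Dec: +$789.40 − $1,580.64 → -$789.40
  Jan: +$789.40 → $0.00
Lowest trial balance = -$1,576.96 (Sep)
Initial deposit = cushion − low point = $1,578.80 − (-$1,576.96) = $3,155.76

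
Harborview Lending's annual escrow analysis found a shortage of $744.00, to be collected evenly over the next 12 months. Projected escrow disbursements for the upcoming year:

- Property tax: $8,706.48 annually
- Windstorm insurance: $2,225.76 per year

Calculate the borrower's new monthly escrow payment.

$973.02

Property tax: $8,706.48/yr
Windstorm insurance: $2,225.76/yr
Yearly total = $8,706.48 + $2,225.76 = $10,932.24
Monthly escrow = $10,932.24 / 12 = $911.02
Shortage per month = $744.00 ÷ 12 = $62.00
Adjusted monthly = $911.02 + $62.00 = $973.02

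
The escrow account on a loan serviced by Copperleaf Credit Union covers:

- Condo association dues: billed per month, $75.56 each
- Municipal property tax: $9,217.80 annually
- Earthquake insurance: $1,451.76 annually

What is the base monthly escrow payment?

$964.69

Condo association dues — $75.56 × 12 = $906.72/yr
Municipal property tax — $9,217.80/yr
Earthquake insurance — $1,451.76/yr
Yearly total = $11,576.28
Monthly escrow = $11,576.28 ÷ 12 = $964.69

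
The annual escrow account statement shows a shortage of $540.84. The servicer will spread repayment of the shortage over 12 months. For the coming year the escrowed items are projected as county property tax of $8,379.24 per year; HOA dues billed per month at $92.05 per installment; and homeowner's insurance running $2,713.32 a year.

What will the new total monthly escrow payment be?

$1,061.50

County property tax — $8,379.24 per year
HOA dues — $92.05 × 12 = $1,104.60 per year
Homeowner's insurance — $2,713.32 per year
Yearly total = $8,379.24 + $1,104.60 + $2,713.32 = $12,197.16
Per month = $12,197.16 / 12 = $1,016.43
Shortage per month = $540.84 ÷ 12 = $45.07
New monthly escrow = $1,016.43 + $45.07 = $1,061.50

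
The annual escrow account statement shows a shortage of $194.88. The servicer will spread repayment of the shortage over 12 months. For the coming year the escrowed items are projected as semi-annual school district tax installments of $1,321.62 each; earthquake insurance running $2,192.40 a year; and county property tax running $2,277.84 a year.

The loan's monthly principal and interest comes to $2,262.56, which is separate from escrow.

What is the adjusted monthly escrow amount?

$609.03

School district tax — $1,321.62 × 2 = $2,643.24
Earthquake insurance — $2,192.40
County property tax — $2,277.84
Total annual escrow = $7,113.48
Monthly = $7,113.48 ÷ 12 = $592.79
Shortage spread = $194.88 ÷ 12 = $16.24/mo
Adjusted monthly = $592.79 + $16.24 = $609.03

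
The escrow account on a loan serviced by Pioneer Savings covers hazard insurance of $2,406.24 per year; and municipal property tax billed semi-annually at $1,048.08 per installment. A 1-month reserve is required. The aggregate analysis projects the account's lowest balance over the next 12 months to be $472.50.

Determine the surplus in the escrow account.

$97.30

Hazard insurance — $2,406.24
Municipal property tax — $1,048.08 × 2 = $2,096.16
Yearly total = $2,406.24 + $2,096.16 = $4,502.40
Per month = $4,502.40 ÷ 12 = $375.20
Required cushion = 1 × $375.20 = $375.20
Surplus = $472.50 − $375.20 = $97.30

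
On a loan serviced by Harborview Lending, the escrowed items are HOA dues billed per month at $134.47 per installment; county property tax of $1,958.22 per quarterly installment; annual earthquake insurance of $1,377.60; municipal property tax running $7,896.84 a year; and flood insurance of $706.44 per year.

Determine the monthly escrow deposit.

$1,618.95

HOA dues = $134.47 × 12 = $1,613.64 per year
County property tax = $1,958.22 × 4 = $7,832.88 per year
Earthquake insurance = $1,377.60 per year
Municipal property tax = $7,896.84 per year
Flood insurance = $706.44 per year
Combined annual = $19,427.40
Per month = $19,427.40 / 12 = $1,618.95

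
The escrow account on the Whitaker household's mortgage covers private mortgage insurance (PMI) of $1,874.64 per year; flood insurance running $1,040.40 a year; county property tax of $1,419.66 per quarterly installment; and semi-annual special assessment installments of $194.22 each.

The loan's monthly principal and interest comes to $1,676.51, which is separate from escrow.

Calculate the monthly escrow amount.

Private mortgage insurance (PMI) — $1,874.64
Flood insurance — $1,040.40
County property tax — $1,419.66 × 4 = $5,678.64
Special assessment — $194.22 × 2 = $388.44
Combined annual = $1,874.64 + $1,040.40 + $5,678.64 + $388.44 = $8,982.12
Monthly escrow = $8,982.12 ÷ 12 = $748.51

$748.51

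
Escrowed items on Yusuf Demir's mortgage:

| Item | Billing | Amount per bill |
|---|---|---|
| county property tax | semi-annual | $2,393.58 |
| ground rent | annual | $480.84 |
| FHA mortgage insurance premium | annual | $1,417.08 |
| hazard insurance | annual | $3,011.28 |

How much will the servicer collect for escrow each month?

$808.03

County property tax: $2,393.58 × 2 = $4,787.16 per year
Ground rent: $480.84 per year
FHA mortgage insurance premium: $1,417.08 per year
Hazard insurance: $3,011.28 per year
Total annual escrow = $9,696.36
Per month = $9,696.36 / 12 = $808.03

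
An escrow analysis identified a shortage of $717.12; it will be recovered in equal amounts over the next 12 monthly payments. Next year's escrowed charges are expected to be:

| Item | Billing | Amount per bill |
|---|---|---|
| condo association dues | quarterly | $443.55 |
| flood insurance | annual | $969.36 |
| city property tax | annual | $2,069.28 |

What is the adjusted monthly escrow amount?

$460.83

Condo association dues = $443.55 × 4 = $1,774.20
Flood insurance = $969.36
City property tax = $2,069.28
Total per year = $1,774.20 + $969.36 + $2,069.28 = $4,812.84
Per month = $4,812.84 ÷ 12 = $401.07
Monthly shortage recovery: $717.12 ÷ 12 = $59.76
Adjusted monthly = $401.07 + $59.76 = $460.83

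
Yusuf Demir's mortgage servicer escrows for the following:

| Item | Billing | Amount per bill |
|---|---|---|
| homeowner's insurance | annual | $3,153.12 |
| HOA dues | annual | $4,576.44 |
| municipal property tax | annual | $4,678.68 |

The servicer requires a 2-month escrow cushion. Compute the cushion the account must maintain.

$2,068.04

Homeowner's insurance = $3,153.12
HOA dues = $4,576.44
Municipal property tax = $4,678.68
Total annual escrow = $12,408.24
Base monthly escrow = $12,408.24 ÷ 12 = $1,034.02
Cushion = 2 × $1,034.02 = $2,068.04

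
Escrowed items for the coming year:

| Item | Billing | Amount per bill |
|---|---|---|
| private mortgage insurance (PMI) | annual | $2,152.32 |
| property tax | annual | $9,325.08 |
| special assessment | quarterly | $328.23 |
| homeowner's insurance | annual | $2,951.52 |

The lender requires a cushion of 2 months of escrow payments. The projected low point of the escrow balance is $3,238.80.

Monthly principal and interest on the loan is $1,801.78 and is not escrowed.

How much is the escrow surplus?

$615.16

Private mortgage insurance (PMI): $2,152.32/yr
Property tax: $9,325.08/yr
Special assessment: $328.23 × 4 = $1,312.92/yr
Homeowner's insurance: $2,951.52/yr
Combined annual = $2,152.32 + $9,325.08 + $1,312.92 + $2,951.52 = $15,741.84
Base monthly escrow = $15,741.84 ÷ 12 = $1,311.82
Required cushion = 2 × $1,311.82 = $2,623.64
Surplus = $3,238.80 − $2,623.64 = $615.16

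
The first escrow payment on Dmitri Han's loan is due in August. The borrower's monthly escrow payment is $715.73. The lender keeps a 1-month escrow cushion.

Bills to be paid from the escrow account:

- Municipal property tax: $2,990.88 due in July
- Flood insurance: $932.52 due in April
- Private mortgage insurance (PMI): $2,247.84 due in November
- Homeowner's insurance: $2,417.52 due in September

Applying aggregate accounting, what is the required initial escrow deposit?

Cushion = 1 × $715.73 = $715.73
Trial balance (start $0, +$715.73 each month, − disbursements):
  Aug: +$715.73 → $715.73
  Sep: +$715.73 − $2,417.52 → -$986.06
  Oct: +$715.73 → -$270.33
  Nov: +$715.73 − $2,247.84 → -$1,802.44
  Dec: +$715.73 → -$1,086.71
  Jan: +$715.73 → -$370.98
  Feb: +$715.73 → $344.75
  Mar: +$715.73 → $1,060.48
  Apr: +$715.73 − $932.52 → $843.69
  May: +$715.73 → $1,559.42
  Jun: +$715.73 → $2,275.15
  Jul: +$715.73 − $2,990.88 → $0.00
Lowest trial balance = -$1,802.44 (Nov)
Initial deposit = cushion − low point = $715.73 − (-$1,802.44) = $2,518.17

$2,518.17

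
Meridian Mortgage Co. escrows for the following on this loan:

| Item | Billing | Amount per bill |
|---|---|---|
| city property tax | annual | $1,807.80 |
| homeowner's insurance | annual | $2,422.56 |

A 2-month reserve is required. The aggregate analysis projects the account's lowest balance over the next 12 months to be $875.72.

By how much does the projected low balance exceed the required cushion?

City property tax: $1,807.80
Homeowner's insurance: $2,422.56
Yearly total = $1,807.80 + $2,422.56 = $4,230.36
Monthly = $4,230.36 ÷ 12 = $352.53
Cushion = 2 × $352.53 = $705.06
Excess over cushion: $875.72 − $705.06 = $170.66

$170.66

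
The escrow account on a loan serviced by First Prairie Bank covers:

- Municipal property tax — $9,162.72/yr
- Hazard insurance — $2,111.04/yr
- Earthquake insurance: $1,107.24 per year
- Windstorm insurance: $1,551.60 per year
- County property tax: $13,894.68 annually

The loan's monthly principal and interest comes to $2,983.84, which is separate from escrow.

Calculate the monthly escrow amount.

Municipal property tax: $9,162.72/yr
Hazard insurance: $2,111.04/yr
Earthquake insurance: $1,107.24/yr
Windstorm insurance: $1,551.60/yr
County property tax: $13,894.68/yr
Total annual escrow = $9,162.72 + $2,111.04 + $1,107.24 + $1,551.60 + $13,894.68 = $27,827.28
Monthly escrow = $27,827.28 ÷ 12 = $2,318.94

$2,318.94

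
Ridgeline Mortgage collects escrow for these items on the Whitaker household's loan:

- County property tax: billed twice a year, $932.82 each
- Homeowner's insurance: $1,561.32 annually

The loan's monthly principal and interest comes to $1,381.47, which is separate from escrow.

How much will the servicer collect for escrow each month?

County property tax — $932.82 × 2 = $1,865.64 per year
Homeowner's insurance — $1,561.32 per year
Total per year = $1,865.64 + $1,561.32 = $3,426.96
Base monthly escrow = $3,426.96 ÷ 12 = $285.58

$285.58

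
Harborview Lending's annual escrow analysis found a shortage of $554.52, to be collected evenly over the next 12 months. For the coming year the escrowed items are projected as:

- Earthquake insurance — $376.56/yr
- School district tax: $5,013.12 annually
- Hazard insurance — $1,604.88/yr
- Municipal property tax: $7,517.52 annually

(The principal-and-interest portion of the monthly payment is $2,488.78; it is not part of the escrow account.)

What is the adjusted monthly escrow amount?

Earthquake insurance = $376.56 annually
School district tax = $5,013.12 annually
Hazard insurance = $1,604.88 annually
Municipal property tax = $7,517.52 annually
Total per year = $14,512.08
Monthly = $14,512.08 / 12 = $1,209.34
Monthly shortage recovery: $554.52 ÷ 12 = $46.21
Adjusted monthly = $1,209.34 + $46.21 = $1,255.55

$1,255.55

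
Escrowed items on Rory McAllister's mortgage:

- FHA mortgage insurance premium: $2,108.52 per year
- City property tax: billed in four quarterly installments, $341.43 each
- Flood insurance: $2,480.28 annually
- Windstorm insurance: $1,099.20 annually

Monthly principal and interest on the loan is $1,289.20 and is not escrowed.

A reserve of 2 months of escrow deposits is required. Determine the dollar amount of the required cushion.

$1,175.62

FHA mortgage insurance premium = $2,108.52/yr
City property tax = $341.43 × 4 = $1,365.72/yr
Flood insurance = $2,480.28/yr
Windstorm insurance = $1,099.20/yr
Annual escrow total = $2,108.52 + $1,365.72 + $2,480.28 + $1,099.20 = $7,053.72
Monthly = $7,053.72 ÷ 12 = $587.81
Reserve = 2 × $587.81 = $1,175.62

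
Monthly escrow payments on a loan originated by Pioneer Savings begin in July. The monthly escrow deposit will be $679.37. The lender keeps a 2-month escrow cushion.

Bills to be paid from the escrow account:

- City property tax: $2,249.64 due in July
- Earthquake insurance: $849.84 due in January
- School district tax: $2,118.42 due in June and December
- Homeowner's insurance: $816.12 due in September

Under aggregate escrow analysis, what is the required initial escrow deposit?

$2,929.01

Cushion = 2 × $679.37 = $1,358.74
Trial balance (start $0, +$679.37 each month, − disbursements):
  Jul: +$679.37 − $2,249.64 → -$1,570.27
  Aug: +$679.37 → -$890.90
  Sep: +$679.37 − $816.12 → -$1,027.65
  Oct: +$679.37 → -$348.28
  Nov: +$679.37 → $331.09
  Dec: +$679.37 − $2,118.42 → -$1,107.96
  Jan: +$679.37 − $849.84 → -$1,278.43
  Feb: +$679.37 → -$599.06
  Mar: +$679.37 → $80.31
  Apr: +$679.37 → $759.68
  May: +$679.37 → $1,439.05
  Jun: +$679.37 − $2,118.42 → $0.00
Lowest trial balance = -$1,570.27 (Jul)
Initial deposit = cushion − low point = $1,358.74 − (-$1,570.27) = $2,929.01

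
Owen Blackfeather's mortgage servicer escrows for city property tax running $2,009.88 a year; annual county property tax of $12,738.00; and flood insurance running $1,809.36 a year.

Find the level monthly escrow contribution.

City property tax = $2,009.88
County property tax = $12,738.00
Flood insurance = $1,809.36
Total per year = $16,557.24
Monthly escrow = $16,557.24 / 12 = $1,379.77

$1,379.77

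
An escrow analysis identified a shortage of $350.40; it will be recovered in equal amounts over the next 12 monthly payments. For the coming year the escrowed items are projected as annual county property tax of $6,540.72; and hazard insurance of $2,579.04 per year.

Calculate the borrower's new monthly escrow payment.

County property tax = $6,540.72 per year
Hazard insurance = $2,579.04 per year
Yearly total = $9,119.76
Per month = $9,119.76 ÷ 12 = $759.98
Shortage per month = $350.40 ÷ 12 = $29.20
New monthly escrow = $759.98 + $29.20 = $789.18

$789.18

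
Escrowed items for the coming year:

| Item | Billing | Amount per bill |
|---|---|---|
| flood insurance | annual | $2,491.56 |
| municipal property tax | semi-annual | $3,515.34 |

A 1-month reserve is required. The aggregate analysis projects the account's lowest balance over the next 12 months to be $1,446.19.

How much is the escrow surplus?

$652.67

Flood insurance = $2,491.56 per year
Municipal property tax = $3,515.34 × 2 = $7,030.68 per year
Total per year = $9,522.24
Base monthly escrow = $9,522.24 / 12 = $793.52
Cushion = 1 × $793.52 = $793.52
Excess over cushion: $1,446.19 − $793.52 = $652.67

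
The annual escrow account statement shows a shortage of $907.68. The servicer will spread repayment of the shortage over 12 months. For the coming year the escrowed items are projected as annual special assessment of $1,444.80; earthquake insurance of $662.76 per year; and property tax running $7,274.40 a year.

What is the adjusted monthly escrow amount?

$857.47

Special assessment: $1,444.80/yr
Earthquake insurance: $662.76/yr
Property tax: $7,274.40/yr
Yearly total = $1,444.80 + $662.76 + $7,274.40 = $9,381.96
Monthly escrow = $9,381.96 / 12 = $781.83
Shortage spread = $907.68 ÷ 12 = $75.64/mo
New monthly escrow = $781.83 + $75.64 = $857.47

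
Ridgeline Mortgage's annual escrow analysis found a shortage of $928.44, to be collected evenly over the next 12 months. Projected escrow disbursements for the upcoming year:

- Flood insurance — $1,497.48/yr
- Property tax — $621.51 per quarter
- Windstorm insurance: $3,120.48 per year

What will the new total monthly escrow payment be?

Flood insurance: $1,497.48 per year
Property tax: $621.51 × 4 = $2,486.04 per year
Windstorm insurance: $3,120.48 per year
Combined annual = $1,497.48 + $2,486.04 + $3,120.48 = $7,104.00
Monthly = $7,104.00 / 12 = $592.00
Shortage per month = $928.44 / 12 = $77.37
New monthly escrow = $592.00 + $77.37 = $669.37

$669.37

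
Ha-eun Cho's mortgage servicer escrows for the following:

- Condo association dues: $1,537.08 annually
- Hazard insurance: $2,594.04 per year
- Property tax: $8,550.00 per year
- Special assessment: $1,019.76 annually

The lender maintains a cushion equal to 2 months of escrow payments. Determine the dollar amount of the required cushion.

Condo association dues — $1,537.08/yr
Hazard insurance — $2,594.04/yr
Property tax — $8,550.00/yr
Special assessment — $1,019.76/yr
Total per year = $1,537.08 + $2,594.04 + $8,550.00 + $1,019.76 = $13,700.88
Monthly escrow = $13,700.88 / 12 = $1,141.74
Required cushion = 2 × $1,141.74 = $2,283.48

$2,283.48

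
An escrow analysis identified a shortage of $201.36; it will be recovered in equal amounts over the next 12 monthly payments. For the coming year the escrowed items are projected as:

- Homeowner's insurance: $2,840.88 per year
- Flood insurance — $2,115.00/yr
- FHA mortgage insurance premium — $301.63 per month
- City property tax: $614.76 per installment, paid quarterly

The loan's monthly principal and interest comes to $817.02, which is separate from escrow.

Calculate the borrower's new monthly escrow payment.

Homeowner's insurance: $2,840.88/yr
Flood insurance: $2,115.00/yr
FHA mortgage insurance premium: $301.63 × 12 = $3,619.56/yr
City property tax: $614.76 × 4 = $2,459.04/yr
Annual escrow total = $11,034.48
Monthly escrow = $11,034.48 / 12 = $919.54
Monthly shortage recovery: $201.36 ÷ 12 = $16.78
Adjusted monthly = $919.54 + $16.78 = $936.32

$936.32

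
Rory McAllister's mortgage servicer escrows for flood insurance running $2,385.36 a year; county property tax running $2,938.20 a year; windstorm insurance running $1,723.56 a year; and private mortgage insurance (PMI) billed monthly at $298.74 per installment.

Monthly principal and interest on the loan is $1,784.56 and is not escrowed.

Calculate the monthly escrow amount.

$886.00

Flood insurance — $2,385.36
County property tax — $2,938.20
Windstorm insurance — $1,723.56
Private mortgage insurance (PMI) — $298.74 × 12 = $3,584.88
Annual escrow total = $10,632.00
Monthly escrow = $10,632.00 / 12 = $886.00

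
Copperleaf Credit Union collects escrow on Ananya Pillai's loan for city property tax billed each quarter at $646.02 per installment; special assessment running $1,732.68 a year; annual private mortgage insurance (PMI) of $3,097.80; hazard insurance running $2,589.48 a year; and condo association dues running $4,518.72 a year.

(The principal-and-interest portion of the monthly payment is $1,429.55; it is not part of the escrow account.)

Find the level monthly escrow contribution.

City property tax — $646.02 × 4 = $2,584.08
Special assessment — $1,732.68
Private mortgage insurance (PMI) — $3,097.80
Hazard insurance — $2,589.48
Condo association dues — $4,518.72
Combined annual = $2,584.08 + $1,732.68 + $3,097.80 + $2,589.48 + $4,518.72 = $14,522.76
Monthly = $14,522.76 ÷ 12 = $1,210.23

$1,210.23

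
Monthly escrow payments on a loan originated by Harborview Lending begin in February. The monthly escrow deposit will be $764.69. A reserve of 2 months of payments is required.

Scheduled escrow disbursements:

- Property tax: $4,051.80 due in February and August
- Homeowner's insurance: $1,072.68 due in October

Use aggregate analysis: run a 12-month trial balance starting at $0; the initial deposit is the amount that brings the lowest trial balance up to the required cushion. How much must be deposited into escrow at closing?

$4,816.49

Cushion = 2 × $764.69 = $1,529.38
Trial balance (start $0, +$764.69 each month, − disbursements):
  Feb: +$764.69 − $4,051.80 → -$3,287.11
  Mar: +$764.69 → -$2,522.42
  Apr: +$764.69 → -$1,757.73
  May: +$764.69 → -$993.04
  Jun: +$764.69 → -$228.35
  Jul: +$764.69 → $536.34
  Aug: +$764.69 − $4,051.80 → -$2,750.77
  Sep: +$764.69 → -$1,986.08
  Oct: +$764.69 − $1,072.68 → -$2,294.07
  Nov: +$764.69 → -$1,529.38
  Dec: +$764.69 → -$764.69
  Jan: +$764.69 → $0.00
Lowest trial balance = -$3,287.11 (Feb)
Initial deposit = cushion − low point = $1,529.38 − (-$3,287.11) = $4,816.49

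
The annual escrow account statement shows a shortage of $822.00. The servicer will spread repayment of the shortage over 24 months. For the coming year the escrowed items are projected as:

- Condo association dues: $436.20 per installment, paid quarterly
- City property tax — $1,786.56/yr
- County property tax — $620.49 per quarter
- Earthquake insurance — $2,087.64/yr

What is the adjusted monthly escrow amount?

Condo association dues: $436.20 × 4 = $1,744.80 annually
City property tax: $1,786.56 annually
County property tax: $620.49 × 4 = $2,481.96 annually
Earthquake insurance: $2,087.64 annually
Annual escrow total = $8,100.96
Per month = $8,100.96 / 12 = $675.08
Monthly shortage recovery: $822.00 / 24 = $34.25
Adjusted monthly = $675.08 + $34.25 = $709.33

$709.33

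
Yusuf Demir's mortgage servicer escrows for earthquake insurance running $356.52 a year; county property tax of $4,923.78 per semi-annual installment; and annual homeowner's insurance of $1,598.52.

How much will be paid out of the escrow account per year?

$11,802.60

Earthquake insurance: $356.52 per year
County property tax: $4,923.78 × 2 = $9,847.56 per year
Homeowner's insurance: $1,598.52 per year
Total annual escrow = $11,802.60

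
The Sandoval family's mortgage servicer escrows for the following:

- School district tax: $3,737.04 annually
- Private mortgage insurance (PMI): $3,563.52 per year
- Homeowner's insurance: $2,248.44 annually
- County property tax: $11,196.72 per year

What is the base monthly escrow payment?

$1,728.81

School district tax — $3,737.04/yr
Private mortgage insurance (PMI) — $3,563.52/yr
Homeowner's insurance — $2,248.44/yr
County property tax — $11,196.72/yr
Combined annual = $20,745.72
Monthly escrow = $20,745.72 ÷ 12 = $1,728.81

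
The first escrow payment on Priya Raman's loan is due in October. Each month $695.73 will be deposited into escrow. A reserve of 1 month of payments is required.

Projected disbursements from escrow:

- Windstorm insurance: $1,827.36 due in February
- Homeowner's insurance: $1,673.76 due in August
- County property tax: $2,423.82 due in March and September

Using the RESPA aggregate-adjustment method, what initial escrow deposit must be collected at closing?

Cushion = 1 × $695.73 = $695.73
Trial balance (start $0, +$695.73 each month, − disbursements):
  Oct: +$695.73 → $695.73
  Nov: +$695.73 → $1,391.46
  Dec: +$695.73 → $2,087.19
  Jan: +$695.73 → $2,782.92
  Feb: +$695.73 − $1,827.36 → $1,651.29
  Mar: +$695.73 − $2,423.82 → -$76.80
  Apr: +$695.73 → $618.93
  May: +$695.73 → $1,314.66
  Jun: +$695.73 → $2,010.39
  Jul: +$695.73 → $2,706.12
  Aug: +$695.73 − $1,673.76 → $1,728.09
  Sep: +$695.73 − $2,423.82 → $0.00
Lowest trial balance = -$76.80 (Mar)
Initial deposit = cushion − low point = $695.73 − (-$76.80) = $772.53

$772.53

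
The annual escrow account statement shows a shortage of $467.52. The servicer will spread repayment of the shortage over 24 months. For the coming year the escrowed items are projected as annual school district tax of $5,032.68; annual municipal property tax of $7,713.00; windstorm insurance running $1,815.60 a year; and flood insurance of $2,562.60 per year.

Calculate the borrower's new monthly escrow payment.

School district tax: $5,032.68 per year
Municipal property tax: $7,713.00 per year
Windstorm insurance: $1,815.60 per year
Flood insurance: $2,562.60 per year
Yearly total = $5,032.68 + $7,713.00 + $1,815.60 + $2,562.60 = $17,123.88
Monthly escrow = $17,123.88 ÷ 12 = $1,426.99
Monthly shortage recovery: $467.52 ÷ 24 = $19.48
New monthly escrow = $1,426.99 + $19.48 = $1,446.47

$1,446.47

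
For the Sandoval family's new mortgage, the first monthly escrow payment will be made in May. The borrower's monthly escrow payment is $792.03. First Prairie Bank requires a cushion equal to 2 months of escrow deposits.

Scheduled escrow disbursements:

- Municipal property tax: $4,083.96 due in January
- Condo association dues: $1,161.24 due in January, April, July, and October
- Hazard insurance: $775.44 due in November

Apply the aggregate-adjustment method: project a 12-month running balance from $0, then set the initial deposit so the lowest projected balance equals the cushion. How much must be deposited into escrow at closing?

$2,798.91

Cushion = 2 × $792.03 = $1,584.06
Trial balance (start $0, +$792.03 each month, − disbursements):
  May: +$792.03 → $792.03
  Jun: +$792.03 → $1,584.06
  Jul: +$792.03 − $1,161.24 → $1,214.85
  Aug: +$792.03 → $2,006.88
  Sep: +$792.03 → $2,798.91
  Oct: +$792.03 − $1,161.24 → $2,429.70
  Nov: +$792.03 − $775.44 → $2,446.29
  Dec: +$792.03 → $3,238.32
  Jan: +$792.03 − $5,245.20 → -$1,214.85
  Feb: +$792.03 → -$422.82
  Mar: +$792.03 → $369.21
  Apr: +$792.03 − $1,161.24 → $0.00
Lowest trial balance = -$1,214.85 (Jan)
Initial deposit = cushion − low point = $1,584.06 − (-$1,214.85) = $2,798.91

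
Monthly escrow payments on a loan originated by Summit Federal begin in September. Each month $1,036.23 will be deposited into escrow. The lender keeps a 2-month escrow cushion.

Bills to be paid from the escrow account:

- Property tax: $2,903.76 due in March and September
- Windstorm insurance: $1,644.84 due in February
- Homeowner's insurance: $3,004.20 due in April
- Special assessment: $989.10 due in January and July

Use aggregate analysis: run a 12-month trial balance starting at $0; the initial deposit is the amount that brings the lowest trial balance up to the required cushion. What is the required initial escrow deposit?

$5,228.28

Cushion = 2 × $1,036.23 = $2,072.46
Trial balance (start $0, +$1,036.23 each month, − disbursements):
  Sep: +$1,036.23 − $2,903.76 → -$1,867.53
  Oct: +$1,036.23 → -$831.30
  Nov: +$1,036.23 → $204.93
  Dec: +$1,036.23 → $1,241.16
  Jan: +$1,036.23 − $989.10 → $1,288.29
  Feb: +$1,036.23 − $1,644.84 → $679.68
  Mar: +$1,036.23 − $2,903.76 → -$1,187.85
  Apr: +$1,036.23 − $3,004.20 → -$3,155.82
  May: +$1,036.23 → -$2,119.59
  Jun: +$1,036.23 → -$1,083.36
  Jul: +$1,036.23 − $989.10 → -$1,036.23
  Aug: +$1,036.23 → $0.00
Lowest trial balance = -$3,155.82 (Apr)
Initial deposit = cushion − low point = $2,072.46 − (-$3,155.82) = $5,228.28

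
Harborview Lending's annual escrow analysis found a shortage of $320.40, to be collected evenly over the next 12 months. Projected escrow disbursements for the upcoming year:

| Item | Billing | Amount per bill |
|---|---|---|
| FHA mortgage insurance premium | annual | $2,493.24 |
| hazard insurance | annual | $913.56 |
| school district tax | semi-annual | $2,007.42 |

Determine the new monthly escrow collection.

$645.17

FHA mortgage insurance premium: $2,493.24 annually
Hazard insurance: $913.56 annually
School district tax: $2,007.42 × 2 = $4,014.84 annually
Total per year = $2,493.24 + $913.56 + $4,014.84 = $7,421.64
Monthly = $7,421.64 ÷ 12 = $618.47
Monthly shortage recovery: $320.40 / 12 = $26.70
Adjusted monthly = $618.47 + $26.70 = $645.17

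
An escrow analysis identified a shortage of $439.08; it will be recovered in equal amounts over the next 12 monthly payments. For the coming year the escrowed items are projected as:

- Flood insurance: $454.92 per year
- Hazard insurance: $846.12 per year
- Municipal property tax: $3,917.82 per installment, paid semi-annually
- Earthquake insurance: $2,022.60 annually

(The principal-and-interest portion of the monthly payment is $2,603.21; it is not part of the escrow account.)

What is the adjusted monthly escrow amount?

Flood insurance — $454.92/yr
Hazard insurance — $846.12/yr
Municipal property tax — $3,917.82 × 2 = $7,835.64/yr
Earthquake insurance — $2,022.60/yr
Annual escrow total = $454.92 + $846.12 + $7,835.64 + $2,022.60 = $11,159.28
Per month = $11,159.28 / 12 = $929.94
Shortage spread = $439.08 / 12 = $36.59/mo
Adjusted monthly = $929.94 + $36.59 = $966.53

$966.53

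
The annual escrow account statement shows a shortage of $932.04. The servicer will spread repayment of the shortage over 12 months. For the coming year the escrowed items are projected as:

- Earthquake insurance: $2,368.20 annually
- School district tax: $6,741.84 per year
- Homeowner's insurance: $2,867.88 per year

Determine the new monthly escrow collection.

$1,075.83

Earthquake insurance — $2,368.20 annually
School district tax — $6,741.84 annually
Homeowner's insurance — $2,867.88 annually
Combined annual = $2,368.20 + $6,741.84 + $2,867.88 = $11,977.92
Monthly escrow = $11,977.92 / 12 = $998.16
Shortage spread = $932.04 ÷ 12 = $77.67/mo
Adjusted monthly = $998.16 + $77.67 = $1,075.83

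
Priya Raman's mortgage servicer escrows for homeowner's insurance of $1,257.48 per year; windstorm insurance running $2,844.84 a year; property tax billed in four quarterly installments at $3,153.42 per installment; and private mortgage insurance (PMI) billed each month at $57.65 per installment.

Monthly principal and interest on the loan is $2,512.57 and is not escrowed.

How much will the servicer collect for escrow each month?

Homeowner's insurance — $1,257.48/yr
Windstorm insurance — $2,844.84/yr
Property tax — $3,153.42 × 4 = $12,613.68/yr
Private mortgage insurance (PMI) — $57.65 × 12 = $691.80/yr
Total per year = $17,407.80
Monthly escrow = $17,407.80 / 12 = $1,450.65

$1,450.65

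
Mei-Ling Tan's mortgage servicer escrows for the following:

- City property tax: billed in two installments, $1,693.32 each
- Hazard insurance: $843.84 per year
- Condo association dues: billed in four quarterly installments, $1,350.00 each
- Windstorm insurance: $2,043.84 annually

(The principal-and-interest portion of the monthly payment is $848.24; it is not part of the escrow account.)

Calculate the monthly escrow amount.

City property tax = $1,693.32 × 2 = $3,386.64/yr
Hazard insurance = $843.84/yr
Condo association dues = $1,350.00 × 4 = $5,400.00/yr
Windstorm insurance = $2,043.84/yr
Total per year = $11,674.32
Monthly = $11,674.32 / 12 = $972.86

$972.86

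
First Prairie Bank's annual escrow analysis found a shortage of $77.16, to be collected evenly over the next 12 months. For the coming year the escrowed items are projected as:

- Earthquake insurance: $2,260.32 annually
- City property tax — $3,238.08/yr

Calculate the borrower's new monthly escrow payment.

$464.63

Earthquake insurance: $2,260.32 per year
City property tax: $3,238.08 per year
Yearly total = $5,498.40
Per month = $5,498.40 ÷ 12 = $458.20
Monthly shortage recovery: $77.16 / 12 = $6.43
Adjusted monthly = $458.20 + $6.43 = $464.63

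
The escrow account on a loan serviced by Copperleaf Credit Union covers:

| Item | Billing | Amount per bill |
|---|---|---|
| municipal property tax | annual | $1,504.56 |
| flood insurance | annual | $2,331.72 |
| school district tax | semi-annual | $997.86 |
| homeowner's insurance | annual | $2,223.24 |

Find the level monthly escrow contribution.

Municipal property tax — $1,504.56 per year
Flood insurance — $2,331.72 per year
School district tax — $997.86 × 2 = $1,995.72 per year
Homeowner's insurance — $2,223.24 per year
Total per year = $1,504.56 + $2,331.72 + $1,995.72 + $2,223.24 = $8,055.24
Monthly escrow = $8,055.24 ÷ 12 = $671.27

$671.27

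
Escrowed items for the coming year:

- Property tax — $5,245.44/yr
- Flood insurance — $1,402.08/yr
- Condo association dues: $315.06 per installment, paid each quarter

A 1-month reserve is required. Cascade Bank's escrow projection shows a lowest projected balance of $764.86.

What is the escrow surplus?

$105.88

Property tax = $5,245.44/yr
Flood insurance = $1,402.08/yr
Condo association dues = $315.06 × 4 = $1,260.24/yr
Annual escrow total = $7,907.76
Per month = $7,907.76 ÷ 12 = $658.98
Required cushion = 1 × $658.98 = $658.98
Surplus = $764.86 − $658.98 = $105.88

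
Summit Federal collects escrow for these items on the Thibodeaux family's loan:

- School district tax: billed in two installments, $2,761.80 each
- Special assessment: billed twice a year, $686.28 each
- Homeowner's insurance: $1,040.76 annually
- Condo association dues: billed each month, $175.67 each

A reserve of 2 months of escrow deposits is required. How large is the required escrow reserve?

School district tax = $2,761.80 × 2 = $5,523.60 annually
Special assessment = $686.28 × 2 = $1,372.56 annually
Homeowner's insurance = $1,040.76 annually
Condo association dues = $175.67 × 12 = $2,108.04 annually
Combined annual = $5,523.60 + $1,372.56 + $1,040.76 + $2,108.04 = $10,044.96
Monthly escrow = $10,044.96 / 12 = $837.08
Required cushion = 2 × $837.08 = $1,674.16

$1,674.16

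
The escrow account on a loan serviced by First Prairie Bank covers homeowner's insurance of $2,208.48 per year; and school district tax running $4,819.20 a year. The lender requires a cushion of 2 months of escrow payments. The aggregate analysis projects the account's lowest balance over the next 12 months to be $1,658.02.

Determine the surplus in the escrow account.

$486.74

Homeowner's insurance — $2,208.48
School district tax — $4,819.20
Yearly total = $2,208.48 + $4,819.20 = $7,027.68
Monthly escrow = $7,027.68 ÷ 12 = $585.64
Required cushion = 2 × $585.64 = $1,171.28
Excess over cushion: $1,658.02 − $1,171.28 = $486.74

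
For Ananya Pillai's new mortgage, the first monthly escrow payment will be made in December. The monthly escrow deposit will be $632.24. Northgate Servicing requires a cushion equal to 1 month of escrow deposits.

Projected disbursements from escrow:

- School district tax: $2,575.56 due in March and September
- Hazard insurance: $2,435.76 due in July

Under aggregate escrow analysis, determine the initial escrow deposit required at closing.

Cushion = 1 × $632.24 = $632.24
Trial balance (start $0, +$632.24 each month, − disbursements):
  Dec: +$632.24 → $632.24
  Jan: +$632.24 → $1,264.48
  Feb: +$632.24 → $1,896.72
  Mar: +$632.24 − $2,575.56 → -$46.60
  Apr: +$632.24 → $585.64
  May: +$632.24 → $1,217.88
  Jun: +$632.24 → $1,850.12
  Jul: +$632.24 − $2,435.76 → $46.60
  Aug: +$632.24 → $678.84
  Sep: +$632.24 − $2,575.56 → -$1,264.48
  Oct: +$632.24 → -$632.24
  Nov: +$632.24 → $0.00
Lowest trial balance = -$1,264.48 (Sep)
Initial deposit = cushion − low point = $632.24 − (-$1,264.48) = $1,896.72

$1,896.72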